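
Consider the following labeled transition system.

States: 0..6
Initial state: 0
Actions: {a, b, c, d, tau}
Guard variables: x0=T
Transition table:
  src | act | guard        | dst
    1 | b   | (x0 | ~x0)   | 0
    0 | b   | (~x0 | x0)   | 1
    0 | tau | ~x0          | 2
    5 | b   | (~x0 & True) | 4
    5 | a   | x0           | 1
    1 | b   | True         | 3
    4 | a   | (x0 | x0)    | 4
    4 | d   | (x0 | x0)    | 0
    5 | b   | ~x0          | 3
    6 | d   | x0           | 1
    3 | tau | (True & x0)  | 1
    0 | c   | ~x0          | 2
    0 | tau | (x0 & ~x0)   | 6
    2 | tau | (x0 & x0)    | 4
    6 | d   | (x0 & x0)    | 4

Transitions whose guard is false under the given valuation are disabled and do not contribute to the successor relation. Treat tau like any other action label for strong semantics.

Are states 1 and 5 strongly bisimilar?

Bisimulation quotient by refinement:
  π0 = {{0,1,2,3,4,5,6}}
  π1 = {{0,1},{2,3},{4},{5},{6}}
  π2 = {{0},{1},{2},{3},{4},{5},{6}}
stable after 3 split(s): 7 block(s)
[1]={1}  [5]={5}

Answer: NOT BISIMILAR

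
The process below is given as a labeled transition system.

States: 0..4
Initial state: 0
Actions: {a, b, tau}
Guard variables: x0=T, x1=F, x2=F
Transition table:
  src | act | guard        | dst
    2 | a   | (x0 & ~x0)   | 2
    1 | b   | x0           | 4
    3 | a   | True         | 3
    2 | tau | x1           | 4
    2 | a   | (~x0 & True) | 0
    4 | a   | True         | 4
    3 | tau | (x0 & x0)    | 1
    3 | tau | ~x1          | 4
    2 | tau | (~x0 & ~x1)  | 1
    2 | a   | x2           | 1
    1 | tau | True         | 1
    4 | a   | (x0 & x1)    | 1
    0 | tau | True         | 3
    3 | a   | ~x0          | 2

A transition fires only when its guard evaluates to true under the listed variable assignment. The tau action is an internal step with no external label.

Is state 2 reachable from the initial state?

Answer: UNREACHABLE

Analysis:
Guard filter leaves 7 enabled edge(s).
Layer 0: {0}
Layer 1: {3}  cumulative {0,3}
Layer 2: {1,4}  cumulative {0,1,3,4}
Reach set: {0,1,3,4}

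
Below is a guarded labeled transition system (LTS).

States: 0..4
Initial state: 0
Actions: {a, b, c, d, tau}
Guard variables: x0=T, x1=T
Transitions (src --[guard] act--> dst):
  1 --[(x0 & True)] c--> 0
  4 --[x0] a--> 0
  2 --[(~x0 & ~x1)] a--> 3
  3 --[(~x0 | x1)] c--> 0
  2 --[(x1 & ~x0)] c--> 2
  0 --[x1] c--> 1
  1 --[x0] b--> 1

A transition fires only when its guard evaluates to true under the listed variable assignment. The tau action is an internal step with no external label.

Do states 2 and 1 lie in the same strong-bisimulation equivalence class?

Answer: NOT BISIMILAR

Working:
Refine partition for ~:
  π0 = {{0,1,2,3,4}}
  π1 = {{0,3},{1},{2},{4}}
  π2 = {{0},{1},{2},{3},{4}}
5 equivalence class(es) (converged in 3)
class of 2: {2}; class of 1: {1}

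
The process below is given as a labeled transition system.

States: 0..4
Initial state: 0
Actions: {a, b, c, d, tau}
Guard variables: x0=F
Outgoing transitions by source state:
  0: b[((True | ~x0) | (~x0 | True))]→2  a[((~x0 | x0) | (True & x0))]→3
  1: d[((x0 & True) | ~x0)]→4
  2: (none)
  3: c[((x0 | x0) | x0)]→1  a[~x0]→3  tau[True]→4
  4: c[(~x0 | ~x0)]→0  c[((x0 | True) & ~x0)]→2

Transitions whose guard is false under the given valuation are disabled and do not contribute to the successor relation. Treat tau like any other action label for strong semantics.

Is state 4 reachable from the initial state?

After dropping false guards: 7 live edges.
L0 = {0}
L1 = {2,3}  now seen {0,2,3}
L2 = {4}  now seen {0,2,3,4}
Reach set: {0,2,3,4}
trace reaching 4: a·tau

Answer: REACHABLE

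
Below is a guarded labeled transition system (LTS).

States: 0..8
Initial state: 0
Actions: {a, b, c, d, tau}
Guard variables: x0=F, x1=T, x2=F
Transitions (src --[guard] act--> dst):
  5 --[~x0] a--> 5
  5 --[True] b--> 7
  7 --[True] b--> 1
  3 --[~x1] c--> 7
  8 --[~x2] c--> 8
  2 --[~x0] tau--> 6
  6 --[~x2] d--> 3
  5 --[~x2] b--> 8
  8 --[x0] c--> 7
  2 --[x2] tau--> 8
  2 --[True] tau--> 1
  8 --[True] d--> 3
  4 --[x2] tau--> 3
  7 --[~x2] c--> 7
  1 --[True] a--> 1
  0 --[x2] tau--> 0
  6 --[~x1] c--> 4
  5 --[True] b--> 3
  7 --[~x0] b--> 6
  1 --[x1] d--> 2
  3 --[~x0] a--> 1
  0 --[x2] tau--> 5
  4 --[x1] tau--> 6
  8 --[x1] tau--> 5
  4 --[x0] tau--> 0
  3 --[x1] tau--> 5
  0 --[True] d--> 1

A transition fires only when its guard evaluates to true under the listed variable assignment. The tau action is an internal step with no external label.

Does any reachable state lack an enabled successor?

Answer: DEADLOCK-FREE

Analysis:
R = {0,1,2,3,5,6,7,8}
  0: d→1  [1 out]
  1: a→1  d→2  [2 out]
  2: tau→1  tau→6  [2 out]
  3: a→1  tau→5  [2 out]
  5: a→5  b→3  b→7  b→8  [4 out]
  6: d→3  [1 out]
  7: b→1  b→6  c→7  [3 out]
  8: c→8  d→3  tau→5  [3 out]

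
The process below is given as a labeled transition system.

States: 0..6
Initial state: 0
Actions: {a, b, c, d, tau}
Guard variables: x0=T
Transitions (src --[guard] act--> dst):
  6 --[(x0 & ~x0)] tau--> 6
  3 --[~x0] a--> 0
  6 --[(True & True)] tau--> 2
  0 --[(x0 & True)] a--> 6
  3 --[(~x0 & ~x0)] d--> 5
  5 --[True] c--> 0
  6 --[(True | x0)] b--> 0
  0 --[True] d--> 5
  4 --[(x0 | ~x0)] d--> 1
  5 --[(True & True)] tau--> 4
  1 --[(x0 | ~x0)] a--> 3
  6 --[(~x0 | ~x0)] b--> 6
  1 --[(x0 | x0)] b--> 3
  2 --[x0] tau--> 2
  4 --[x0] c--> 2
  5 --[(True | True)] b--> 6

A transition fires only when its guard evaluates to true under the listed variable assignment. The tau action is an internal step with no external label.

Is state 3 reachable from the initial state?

After dropping false guards: 12 live edges.
Layer 0: {0}
Layer 1: {5,6}  cumulative {0,5,6}
Layer 2: {2,4}  cumulative {0,2,4,5,6}
Layer 3: {1}  cumulative {0,1,2,4,5,6}
Layer 4: {3}  cumulative {0,1,2,3,4,5,6}
Reach set: {0,1,2,3,4,5,6}
witness 3: d·tau·d·a

Answer: REACHABLE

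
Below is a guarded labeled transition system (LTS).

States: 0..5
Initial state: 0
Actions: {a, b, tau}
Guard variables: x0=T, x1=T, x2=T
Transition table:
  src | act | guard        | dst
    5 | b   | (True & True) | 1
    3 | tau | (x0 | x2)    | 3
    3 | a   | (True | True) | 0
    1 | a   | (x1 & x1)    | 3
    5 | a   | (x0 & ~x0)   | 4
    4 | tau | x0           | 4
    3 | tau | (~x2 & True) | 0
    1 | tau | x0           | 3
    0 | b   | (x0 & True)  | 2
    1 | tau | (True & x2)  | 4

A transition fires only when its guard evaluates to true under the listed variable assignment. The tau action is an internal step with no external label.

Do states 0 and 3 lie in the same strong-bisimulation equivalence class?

Answer: NOT BISIMILAR

Analysis:
Bisimulation quotient by refinement:
  round 0: {{0,1,2,3,4,5}}
  round 1: {{0,5},{1,3},{2},{4}}
  round 2: {{0},{1},{2},{3},{4},{5}}
stable after 3 split(s): 6 block(s)
0∈{0}, 3∈{3}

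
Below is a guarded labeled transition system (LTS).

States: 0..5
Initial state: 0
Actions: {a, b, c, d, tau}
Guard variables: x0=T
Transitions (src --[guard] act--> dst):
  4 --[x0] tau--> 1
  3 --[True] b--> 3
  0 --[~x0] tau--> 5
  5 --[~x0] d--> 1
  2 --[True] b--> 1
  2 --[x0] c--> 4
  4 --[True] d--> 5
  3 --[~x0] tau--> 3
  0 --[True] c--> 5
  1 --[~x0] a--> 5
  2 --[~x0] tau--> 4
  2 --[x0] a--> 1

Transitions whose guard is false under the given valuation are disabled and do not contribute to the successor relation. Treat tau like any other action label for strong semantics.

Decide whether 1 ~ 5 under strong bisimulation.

Answer: BISIMILAR

Analysis:
Compute ~ classes (split until stable):
  π0 = {{0,1,2,3,4,5}}
  π1 = {{0},{1,5},{2},{3},{4}}
5 equivalence class(es) (converged in 2)
1∈{1,5}, 5∈{1,5}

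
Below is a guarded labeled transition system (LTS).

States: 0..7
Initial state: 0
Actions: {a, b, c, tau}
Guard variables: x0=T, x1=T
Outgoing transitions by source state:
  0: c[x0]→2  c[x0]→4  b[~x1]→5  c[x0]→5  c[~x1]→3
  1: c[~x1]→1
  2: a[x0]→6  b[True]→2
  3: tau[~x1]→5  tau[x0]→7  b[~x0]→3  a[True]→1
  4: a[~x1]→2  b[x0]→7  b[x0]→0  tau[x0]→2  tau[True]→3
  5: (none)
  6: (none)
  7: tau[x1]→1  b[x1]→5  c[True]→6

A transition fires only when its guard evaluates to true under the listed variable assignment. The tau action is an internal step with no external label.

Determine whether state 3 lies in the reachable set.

After dropping false guards: 14 live edges.
L0 = {0}
L1 = {2,4,5}  cumulative {0,2,4,5}
L2 = {3,6,7}  cumulative {0,2,3,4,5,6,7}
L3 = {1}  cumulative {0,1,2,3,4,5,6,7}
R = {0,1,2,3,4,5,6,7}
Path to 3: c·tau

Answer: REACHABLE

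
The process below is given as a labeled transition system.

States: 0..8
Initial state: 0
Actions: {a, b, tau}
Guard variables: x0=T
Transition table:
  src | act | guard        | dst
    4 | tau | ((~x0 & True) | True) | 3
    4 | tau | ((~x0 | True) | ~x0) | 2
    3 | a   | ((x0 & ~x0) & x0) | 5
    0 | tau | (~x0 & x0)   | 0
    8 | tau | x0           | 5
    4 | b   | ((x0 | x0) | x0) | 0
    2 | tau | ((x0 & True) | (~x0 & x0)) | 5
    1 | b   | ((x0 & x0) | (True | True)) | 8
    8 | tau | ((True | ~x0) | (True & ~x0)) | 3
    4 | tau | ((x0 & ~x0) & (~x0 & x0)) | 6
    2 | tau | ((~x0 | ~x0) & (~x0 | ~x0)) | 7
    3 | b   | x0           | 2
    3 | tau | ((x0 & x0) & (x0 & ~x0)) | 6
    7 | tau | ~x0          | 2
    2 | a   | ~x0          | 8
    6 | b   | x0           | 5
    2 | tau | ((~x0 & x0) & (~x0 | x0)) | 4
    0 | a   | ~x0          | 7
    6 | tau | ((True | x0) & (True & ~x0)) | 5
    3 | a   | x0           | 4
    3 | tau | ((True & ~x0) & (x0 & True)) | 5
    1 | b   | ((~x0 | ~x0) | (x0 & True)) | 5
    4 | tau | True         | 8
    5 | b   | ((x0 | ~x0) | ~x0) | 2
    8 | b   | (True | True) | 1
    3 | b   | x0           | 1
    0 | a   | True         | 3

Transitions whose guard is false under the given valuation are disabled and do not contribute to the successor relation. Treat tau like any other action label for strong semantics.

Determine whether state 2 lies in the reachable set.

Answer: REACHABLE

Working:
16 transition(s) survive guard evaluation.
L0 = {0}
L1 = {3}  now seen {0,3}
L2 = {1,2,4}  now seen {0,1,2,3,4}
L3 = {5,8}  now seen {0,1,2,3,4,5,8}
Reachable = {0,1,2,3,4,5,8}
witness 2: a·b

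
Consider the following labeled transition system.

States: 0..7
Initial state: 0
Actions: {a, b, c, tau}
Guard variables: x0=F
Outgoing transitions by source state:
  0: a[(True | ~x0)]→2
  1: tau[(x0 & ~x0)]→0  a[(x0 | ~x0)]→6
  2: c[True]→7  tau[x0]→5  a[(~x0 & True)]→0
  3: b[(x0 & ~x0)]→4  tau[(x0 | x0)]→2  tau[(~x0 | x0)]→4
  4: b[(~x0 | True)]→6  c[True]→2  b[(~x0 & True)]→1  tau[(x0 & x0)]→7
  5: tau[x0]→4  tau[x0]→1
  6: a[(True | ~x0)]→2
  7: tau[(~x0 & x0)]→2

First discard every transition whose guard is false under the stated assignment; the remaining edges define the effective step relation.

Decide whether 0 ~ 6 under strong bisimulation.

Answer: BISIMILAR

Trace:
Bisimulation quotient by refinement:
  π0 = {{0,1,2,3,4,5,6,7}}
  π1 = {{0,1,6},{2},{3},{4},{5,7}}
  π2 = {{0,6},{1},{2},{3},{4},{5,7}}
6 equivalence class(es) (converged in 3)
[0]={0,6}  [6]={0,6}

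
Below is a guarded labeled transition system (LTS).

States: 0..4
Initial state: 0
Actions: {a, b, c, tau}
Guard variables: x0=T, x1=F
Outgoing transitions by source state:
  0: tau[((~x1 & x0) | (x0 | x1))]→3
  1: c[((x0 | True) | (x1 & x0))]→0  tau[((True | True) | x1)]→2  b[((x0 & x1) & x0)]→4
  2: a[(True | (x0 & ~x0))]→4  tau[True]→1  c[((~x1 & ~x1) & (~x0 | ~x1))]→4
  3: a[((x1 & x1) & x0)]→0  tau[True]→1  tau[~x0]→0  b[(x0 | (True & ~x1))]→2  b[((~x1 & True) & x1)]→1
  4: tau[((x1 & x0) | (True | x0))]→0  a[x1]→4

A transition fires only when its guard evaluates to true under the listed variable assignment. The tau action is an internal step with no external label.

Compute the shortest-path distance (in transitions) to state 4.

BFS to 4:
  Layer 0: {0}
  Layer 1: {3}
  Layer 2: {1,2}
  Layer 3: {4}
4 enters at depth 3; path tau·b·a

Answer: 3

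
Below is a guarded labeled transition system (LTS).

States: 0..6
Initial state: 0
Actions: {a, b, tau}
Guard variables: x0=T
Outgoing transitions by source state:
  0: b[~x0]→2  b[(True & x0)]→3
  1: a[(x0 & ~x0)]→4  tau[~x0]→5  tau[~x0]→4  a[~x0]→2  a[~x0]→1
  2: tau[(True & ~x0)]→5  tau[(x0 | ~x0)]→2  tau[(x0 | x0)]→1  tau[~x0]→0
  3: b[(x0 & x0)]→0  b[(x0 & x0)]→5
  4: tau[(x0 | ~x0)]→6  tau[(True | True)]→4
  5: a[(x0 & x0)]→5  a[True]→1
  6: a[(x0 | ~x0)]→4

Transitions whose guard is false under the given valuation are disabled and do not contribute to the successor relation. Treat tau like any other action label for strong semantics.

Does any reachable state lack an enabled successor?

R = {0,1,3,5}
  0: b→3  [1 out]
  1: ∅  [deadlock]
  3: b→0  b→5  [2 out]
  5: a→1  a→5  [2 out]
trace reaching 1: b·b·a

Answer: DEADLOCK at state 1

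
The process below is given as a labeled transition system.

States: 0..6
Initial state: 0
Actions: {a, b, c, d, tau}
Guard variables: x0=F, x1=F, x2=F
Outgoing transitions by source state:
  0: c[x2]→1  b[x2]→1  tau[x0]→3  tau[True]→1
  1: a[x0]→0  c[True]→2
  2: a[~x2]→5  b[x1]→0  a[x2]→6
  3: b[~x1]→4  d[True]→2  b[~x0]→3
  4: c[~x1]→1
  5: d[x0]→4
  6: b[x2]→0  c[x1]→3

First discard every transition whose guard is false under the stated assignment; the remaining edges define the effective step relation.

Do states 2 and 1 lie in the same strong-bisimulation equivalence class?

Answer: NOT BISIMILAR

Working:
Bisimulation quotient by refinement:
  P[0] = {{0,1,2,3,4,5,6}}
  P[1] = {{0},{1,4},{2},{3},{5,6}}
  P[2] = {{0},{1},{2},{3},{4},{5,6}}
stable after 3 split(s): 6 block(s)
class of 2: {2}; class of 1: {1}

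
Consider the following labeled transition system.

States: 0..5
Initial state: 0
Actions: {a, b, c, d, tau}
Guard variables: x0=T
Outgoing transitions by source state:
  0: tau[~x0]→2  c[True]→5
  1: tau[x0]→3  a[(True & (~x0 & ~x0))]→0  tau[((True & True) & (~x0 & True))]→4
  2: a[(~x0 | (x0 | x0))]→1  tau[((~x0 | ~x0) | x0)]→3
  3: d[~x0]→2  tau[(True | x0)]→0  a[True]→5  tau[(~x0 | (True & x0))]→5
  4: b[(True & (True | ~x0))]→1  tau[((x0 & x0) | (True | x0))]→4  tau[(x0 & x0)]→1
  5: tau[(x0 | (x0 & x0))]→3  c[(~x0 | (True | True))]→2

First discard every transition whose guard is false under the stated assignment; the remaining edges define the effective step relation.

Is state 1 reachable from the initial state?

Answer: REACHABLE

Analysis:
Guard filter leaves 12 enabled edge(s).
Layer 0: {0}
Layer 1: {5}  cumulative {0,5}
Layer 2: {2,3}  cumulative {0,2,3,5}
Layer 3: {1}  cumulative {0,1,2,3,5}
Reach set: {0,1,2,3,5}
trace reaching 1: c·c·a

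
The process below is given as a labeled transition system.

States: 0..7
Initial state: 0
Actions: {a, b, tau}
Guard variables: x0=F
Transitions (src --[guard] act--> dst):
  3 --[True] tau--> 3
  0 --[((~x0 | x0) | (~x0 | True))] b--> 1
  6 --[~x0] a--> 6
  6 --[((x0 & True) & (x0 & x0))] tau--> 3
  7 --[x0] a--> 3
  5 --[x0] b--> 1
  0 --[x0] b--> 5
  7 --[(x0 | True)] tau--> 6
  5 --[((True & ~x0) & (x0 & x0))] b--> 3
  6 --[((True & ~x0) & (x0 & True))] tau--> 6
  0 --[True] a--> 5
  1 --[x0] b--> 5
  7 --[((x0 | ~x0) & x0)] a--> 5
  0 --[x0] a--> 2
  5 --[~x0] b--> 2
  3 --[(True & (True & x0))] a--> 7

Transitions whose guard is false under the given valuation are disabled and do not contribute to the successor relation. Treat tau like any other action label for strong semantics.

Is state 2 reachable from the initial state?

Answer: REACHABLE

Working:
Guard filter leaves 6 enabled edge(s).
depth 0: {0}
depth 1: {1,5}  now seen {0,1,5}
depth 2: {2}  now seen {0,1,2,5}
R = {0,1,2,5}
Path to 2: a·b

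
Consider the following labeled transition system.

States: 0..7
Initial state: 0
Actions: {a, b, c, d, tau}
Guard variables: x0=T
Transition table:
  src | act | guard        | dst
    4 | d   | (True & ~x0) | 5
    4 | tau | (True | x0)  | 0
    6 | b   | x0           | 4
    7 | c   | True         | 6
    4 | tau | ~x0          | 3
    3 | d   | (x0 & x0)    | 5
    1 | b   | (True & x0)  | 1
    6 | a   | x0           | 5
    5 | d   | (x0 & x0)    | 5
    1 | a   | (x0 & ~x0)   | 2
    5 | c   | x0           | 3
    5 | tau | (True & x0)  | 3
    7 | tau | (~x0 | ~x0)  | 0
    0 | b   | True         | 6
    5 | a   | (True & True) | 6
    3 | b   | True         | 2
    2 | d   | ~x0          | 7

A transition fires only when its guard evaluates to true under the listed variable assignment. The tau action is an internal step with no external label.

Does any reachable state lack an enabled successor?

Reach set: {0,2,3,4,5,6}
  0: b→6  [deg 1]
  2: ∅  [no exit]
  3: b→2  d→5  [deg 2]
  4: tau→0  [deg 1]
  5: a→6  c→3  d→5  tau→3  [deg 4]
  6: a→5  b→4  [deg 2]
witness 2: b·a·c·b

Answer: DEADLOCK at state 2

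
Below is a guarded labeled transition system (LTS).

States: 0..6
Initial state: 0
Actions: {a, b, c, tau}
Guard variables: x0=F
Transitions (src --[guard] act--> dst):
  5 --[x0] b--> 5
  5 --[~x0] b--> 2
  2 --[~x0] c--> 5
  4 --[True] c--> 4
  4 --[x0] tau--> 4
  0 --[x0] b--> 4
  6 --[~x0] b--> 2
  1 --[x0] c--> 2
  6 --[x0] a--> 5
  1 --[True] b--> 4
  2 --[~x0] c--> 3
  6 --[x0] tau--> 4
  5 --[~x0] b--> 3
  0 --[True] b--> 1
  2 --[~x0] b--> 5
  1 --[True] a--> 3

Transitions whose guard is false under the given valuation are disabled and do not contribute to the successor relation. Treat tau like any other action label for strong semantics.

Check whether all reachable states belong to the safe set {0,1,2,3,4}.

Safe = {0,1,2,3,4}
Reach set: {0,1,3,4}
  0: ok
  1: ok
  3: ok
  4: ok

Answer: INVARIANT HOLDS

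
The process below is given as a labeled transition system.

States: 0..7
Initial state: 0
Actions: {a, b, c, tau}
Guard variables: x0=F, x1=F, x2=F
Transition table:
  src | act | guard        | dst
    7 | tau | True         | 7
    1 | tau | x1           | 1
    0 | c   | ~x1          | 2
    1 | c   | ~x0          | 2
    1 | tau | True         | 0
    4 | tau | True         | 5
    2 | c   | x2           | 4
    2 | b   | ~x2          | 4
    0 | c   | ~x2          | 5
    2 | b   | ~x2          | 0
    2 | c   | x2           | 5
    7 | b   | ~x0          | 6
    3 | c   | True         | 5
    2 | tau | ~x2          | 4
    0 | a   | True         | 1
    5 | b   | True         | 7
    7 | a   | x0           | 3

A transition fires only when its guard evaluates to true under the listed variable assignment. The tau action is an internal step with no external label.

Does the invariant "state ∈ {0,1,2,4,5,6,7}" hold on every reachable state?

Answer: INVARIANT HOLDS

Trace:
Allowed set {0,1,2,4,5,6,7}
Reach set: {0,1,2,4,5,6,7}
  0: ok
  1: ok
  2: ok
  4: ok
  5: ok
  6: ok
  7: ok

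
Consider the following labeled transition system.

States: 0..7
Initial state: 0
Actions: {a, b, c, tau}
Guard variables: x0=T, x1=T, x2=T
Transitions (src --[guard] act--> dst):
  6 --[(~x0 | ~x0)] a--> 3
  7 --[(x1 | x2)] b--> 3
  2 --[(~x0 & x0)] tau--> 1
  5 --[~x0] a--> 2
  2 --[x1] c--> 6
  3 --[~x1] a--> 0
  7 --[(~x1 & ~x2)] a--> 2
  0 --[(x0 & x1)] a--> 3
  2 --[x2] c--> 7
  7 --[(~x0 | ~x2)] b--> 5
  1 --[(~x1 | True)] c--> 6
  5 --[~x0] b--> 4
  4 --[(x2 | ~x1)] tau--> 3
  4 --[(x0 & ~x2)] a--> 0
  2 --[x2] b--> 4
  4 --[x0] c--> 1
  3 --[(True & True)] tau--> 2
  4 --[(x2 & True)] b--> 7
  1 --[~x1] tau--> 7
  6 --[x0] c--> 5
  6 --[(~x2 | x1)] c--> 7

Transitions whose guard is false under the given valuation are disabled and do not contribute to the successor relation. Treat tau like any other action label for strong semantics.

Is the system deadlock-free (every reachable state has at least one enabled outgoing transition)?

Answer: DEADLOCK at state 5

Trace:
Reachable = {0,1,2,3,4,5,6,7}
  0: a→3  [1 out]
  1: c→6  [1 out]
  2: b→4  c→6  c→7  [3 out]
  3: tau→2  [1 out]
  4: b→7  c→1  tau→3  [3 out]
  5: ∅  [deadlock]
  6: c→5  c→7  [2 out]
  7: b→3  [1 out]
witness 5: a·tau·c·c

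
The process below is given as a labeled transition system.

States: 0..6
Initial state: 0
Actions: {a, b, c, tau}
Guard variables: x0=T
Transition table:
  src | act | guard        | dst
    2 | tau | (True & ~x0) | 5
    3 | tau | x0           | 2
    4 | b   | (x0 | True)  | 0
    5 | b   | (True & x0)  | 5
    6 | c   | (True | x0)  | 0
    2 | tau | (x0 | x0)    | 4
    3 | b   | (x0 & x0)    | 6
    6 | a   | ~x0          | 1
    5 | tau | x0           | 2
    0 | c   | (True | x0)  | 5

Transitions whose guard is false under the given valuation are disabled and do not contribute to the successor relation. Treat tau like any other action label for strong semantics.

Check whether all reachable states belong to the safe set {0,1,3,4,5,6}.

Safe = {0,1,3,4,5,6}
R = {0,2,4,5}
  0: ok
  2: outside
  4: ok
  5: ok
witness against invariant: c·tau → 2

Answer: INVARIANT VIOLATED at state 2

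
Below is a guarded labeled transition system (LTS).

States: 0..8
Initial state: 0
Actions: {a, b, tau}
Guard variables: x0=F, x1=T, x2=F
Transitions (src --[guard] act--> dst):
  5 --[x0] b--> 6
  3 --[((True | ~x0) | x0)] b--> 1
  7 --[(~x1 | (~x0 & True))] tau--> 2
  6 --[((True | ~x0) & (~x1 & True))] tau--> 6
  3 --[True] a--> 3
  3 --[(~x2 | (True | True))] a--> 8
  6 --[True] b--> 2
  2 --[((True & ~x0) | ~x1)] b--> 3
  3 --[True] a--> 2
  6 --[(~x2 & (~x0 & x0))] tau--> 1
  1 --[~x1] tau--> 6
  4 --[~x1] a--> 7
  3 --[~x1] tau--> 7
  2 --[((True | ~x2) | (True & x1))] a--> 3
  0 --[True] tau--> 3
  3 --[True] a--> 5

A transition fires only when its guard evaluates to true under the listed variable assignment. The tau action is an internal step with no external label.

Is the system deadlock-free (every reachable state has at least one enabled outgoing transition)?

Reachable = {0,1,2,3,5,8}
  0: tau→3  [1 out]
  1: ∅  [STUCK]
  2: a→3  b→3  [2 out]
  3: a→2  a→3  a→5  a→8  b→1  [5 out]
  5: ∅  [STUCK]
  8: ∅  [STUCK]
Path to 1: tau·b

Answer: DEADLOCK at state 1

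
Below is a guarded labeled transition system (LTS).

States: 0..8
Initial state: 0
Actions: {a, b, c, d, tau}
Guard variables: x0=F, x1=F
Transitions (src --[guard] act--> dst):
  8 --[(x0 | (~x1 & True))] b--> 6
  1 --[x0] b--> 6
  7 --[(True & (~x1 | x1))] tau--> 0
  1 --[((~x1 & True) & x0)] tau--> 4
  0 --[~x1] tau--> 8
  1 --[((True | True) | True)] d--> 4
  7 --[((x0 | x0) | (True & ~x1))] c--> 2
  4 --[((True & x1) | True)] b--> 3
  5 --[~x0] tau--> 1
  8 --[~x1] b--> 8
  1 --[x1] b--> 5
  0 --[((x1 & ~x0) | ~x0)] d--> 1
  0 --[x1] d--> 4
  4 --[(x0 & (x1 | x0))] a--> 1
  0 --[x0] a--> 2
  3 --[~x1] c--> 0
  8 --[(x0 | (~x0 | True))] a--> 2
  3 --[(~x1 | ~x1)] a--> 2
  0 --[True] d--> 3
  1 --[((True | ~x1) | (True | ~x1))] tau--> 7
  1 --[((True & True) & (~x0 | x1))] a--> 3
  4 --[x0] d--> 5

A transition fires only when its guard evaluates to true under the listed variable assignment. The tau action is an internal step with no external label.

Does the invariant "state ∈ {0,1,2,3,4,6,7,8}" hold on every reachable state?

Inv-set: {0,1,2,3,4,6,7,8}
R = {0,1,2,3,4,6,7,8}
  0: ✓
  1: ✓
  2: ✓
  3: ✓
  4: ✓
  6: ✓
  7: ✓
  8: ✓

Answer: INVARIANT HOLDS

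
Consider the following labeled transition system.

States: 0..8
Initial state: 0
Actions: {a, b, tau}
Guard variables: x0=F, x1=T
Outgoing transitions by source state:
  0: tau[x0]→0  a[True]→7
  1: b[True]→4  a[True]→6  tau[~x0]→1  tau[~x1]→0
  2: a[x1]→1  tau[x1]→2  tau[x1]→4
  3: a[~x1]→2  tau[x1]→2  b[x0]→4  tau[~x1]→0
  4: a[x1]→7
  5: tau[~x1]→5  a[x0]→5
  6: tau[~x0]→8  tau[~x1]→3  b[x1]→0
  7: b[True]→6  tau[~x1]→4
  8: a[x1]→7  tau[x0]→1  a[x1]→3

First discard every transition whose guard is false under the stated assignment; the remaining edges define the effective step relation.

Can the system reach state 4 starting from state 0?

Answer: REACHABLE

Trace:
14 transition(s) survive guard evaluation.
depth 0: {0}
depth 1: {7}  cumulative {0,7}
depth 2: {6}  cumulative {0,6,7}
depth 3: {8}  cumulative {0,6,7,8}
depth 4: {3}  cumulative {0,3,6,7,8}
depth 5: {2}  cumulative {0,2,3,6,7,8}
depth 6: {1,4}  cumulative {0,1,2,3,4,6,7,8}
Reach set: {0,1,2,3,4,6,7,8}
witness 4: a·b·tau·a·tau·tau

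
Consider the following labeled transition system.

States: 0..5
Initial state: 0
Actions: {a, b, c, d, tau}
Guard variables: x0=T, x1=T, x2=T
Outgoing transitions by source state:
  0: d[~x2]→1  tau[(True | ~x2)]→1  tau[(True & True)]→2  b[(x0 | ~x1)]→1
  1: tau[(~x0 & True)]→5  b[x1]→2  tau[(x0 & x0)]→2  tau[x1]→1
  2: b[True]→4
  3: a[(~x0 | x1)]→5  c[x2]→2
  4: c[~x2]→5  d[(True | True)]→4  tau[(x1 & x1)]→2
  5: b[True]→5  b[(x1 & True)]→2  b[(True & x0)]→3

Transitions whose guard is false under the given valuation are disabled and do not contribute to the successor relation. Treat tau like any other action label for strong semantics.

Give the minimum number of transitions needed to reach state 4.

Answer: 2

Analysis:
Breadth-first toward 4:
  Layer 0: {0}
  Layer 1: {1,2}
  Layer 2: {4}
depth(4)=2, e.g. tau·b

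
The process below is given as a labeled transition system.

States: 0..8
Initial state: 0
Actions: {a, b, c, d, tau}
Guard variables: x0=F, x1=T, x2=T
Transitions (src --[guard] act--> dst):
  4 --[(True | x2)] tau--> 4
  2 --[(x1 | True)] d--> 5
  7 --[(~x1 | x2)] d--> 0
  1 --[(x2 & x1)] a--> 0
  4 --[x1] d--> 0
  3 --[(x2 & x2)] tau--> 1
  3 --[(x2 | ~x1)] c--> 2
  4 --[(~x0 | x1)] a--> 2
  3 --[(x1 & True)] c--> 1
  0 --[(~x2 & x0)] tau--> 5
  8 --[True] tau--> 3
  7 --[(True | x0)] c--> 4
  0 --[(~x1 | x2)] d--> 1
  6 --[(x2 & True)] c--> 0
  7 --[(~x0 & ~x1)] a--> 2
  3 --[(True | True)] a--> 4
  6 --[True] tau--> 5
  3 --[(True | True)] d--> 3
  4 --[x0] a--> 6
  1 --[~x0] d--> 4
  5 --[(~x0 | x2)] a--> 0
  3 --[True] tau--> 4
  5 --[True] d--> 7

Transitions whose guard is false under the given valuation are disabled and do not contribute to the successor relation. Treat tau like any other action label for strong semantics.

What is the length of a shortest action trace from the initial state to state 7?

BFS to 7:
  depth 0: {0}
  depth 1: {1}
  depth 2: {4}
  depth 3: {2}
  depth 4: {5}
  depth 5: {7}
depth(7)=5, e.g. d·d·a·d·d

Answer: 5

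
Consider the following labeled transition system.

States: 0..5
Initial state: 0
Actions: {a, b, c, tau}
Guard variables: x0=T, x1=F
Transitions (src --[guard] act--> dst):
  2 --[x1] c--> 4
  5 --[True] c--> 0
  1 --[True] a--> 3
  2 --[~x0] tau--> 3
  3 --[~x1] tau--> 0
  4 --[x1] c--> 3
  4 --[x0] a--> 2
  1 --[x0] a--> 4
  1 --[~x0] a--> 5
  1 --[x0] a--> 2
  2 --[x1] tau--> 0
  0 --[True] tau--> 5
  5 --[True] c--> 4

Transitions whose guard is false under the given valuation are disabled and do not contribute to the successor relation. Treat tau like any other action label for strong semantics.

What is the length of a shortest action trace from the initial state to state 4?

Answer: 2

Trace:
BFS to 4:
  Layer 0: {0}
  Layer 1: {5}
  Layer 2: {4}
first hit 4 at d=2 via tau·c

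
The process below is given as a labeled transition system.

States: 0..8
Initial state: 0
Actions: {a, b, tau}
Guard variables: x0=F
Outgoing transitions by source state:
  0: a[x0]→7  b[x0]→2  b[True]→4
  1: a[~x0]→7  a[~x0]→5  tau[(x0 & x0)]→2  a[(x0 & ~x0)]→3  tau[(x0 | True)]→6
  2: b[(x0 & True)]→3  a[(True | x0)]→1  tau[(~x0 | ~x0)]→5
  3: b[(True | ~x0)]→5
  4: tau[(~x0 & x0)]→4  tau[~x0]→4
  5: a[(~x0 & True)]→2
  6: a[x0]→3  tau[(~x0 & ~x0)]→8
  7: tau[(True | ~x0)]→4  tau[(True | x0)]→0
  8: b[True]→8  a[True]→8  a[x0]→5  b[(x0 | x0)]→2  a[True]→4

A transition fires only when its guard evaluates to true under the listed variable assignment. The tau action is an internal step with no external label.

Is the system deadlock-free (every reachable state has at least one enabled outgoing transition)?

Answer: DEADLOCK-FREE

Trace:
R = {0,4}
  0: b→4  [deg 1]
  4: tau→4  [deg 1]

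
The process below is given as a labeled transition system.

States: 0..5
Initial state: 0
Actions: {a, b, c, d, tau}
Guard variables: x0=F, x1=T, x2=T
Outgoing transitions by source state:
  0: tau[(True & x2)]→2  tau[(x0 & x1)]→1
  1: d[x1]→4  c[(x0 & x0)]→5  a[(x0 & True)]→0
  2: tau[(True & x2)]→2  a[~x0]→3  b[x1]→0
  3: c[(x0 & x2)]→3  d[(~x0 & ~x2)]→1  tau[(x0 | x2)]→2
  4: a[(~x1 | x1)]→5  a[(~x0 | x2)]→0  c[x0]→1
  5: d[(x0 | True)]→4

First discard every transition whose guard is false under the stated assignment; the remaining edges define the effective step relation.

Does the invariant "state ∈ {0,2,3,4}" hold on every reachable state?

Inv-set: {0,2,3,4}
Reachable = {0,2,3}
  0: ok
  2: ok
  3: ok

Answer: INVARIANT HOLDS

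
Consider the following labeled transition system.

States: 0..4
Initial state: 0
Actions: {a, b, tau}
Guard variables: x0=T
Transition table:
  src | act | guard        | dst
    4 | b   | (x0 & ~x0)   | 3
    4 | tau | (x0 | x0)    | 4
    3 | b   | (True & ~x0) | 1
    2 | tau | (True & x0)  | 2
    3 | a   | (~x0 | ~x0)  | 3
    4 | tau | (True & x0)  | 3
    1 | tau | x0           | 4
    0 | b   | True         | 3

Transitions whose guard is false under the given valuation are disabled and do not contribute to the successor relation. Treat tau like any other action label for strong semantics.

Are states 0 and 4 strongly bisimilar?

Answer: NOT BISIMILAR

Analysis:
Refine partition for ~:
  P[0] = {{0,1,2,3,4}}
  P[1] = {{0},{1,2,4},{3}}
  P[2] = {{0},{1,2},{3},{4}}
  P[3] = {{0},{1},{2},{3},{4}}
5 equivalence class(es) (converged in 4)
[0]={0}  [4]={4}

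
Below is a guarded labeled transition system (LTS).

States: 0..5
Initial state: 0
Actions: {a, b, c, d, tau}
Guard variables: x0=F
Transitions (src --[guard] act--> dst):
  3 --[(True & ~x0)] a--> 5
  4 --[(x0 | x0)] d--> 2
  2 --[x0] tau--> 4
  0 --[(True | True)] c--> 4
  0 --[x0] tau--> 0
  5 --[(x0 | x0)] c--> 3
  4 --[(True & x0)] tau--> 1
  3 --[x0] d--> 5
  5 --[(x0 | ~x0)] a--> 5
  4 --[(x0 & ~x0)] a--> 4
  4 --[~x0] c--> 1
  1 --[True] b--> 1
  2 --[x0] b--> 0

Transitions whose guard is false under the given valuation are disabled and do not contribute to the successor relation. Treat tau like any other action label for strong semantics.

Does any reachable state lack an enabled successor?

Answer: DEADLOCK-FREE

Trace:
Reach set: {0,1,4}
  0: c→4  [deg 1]
  1: b→1  [deg 1]
  4: c→1  [deg 1]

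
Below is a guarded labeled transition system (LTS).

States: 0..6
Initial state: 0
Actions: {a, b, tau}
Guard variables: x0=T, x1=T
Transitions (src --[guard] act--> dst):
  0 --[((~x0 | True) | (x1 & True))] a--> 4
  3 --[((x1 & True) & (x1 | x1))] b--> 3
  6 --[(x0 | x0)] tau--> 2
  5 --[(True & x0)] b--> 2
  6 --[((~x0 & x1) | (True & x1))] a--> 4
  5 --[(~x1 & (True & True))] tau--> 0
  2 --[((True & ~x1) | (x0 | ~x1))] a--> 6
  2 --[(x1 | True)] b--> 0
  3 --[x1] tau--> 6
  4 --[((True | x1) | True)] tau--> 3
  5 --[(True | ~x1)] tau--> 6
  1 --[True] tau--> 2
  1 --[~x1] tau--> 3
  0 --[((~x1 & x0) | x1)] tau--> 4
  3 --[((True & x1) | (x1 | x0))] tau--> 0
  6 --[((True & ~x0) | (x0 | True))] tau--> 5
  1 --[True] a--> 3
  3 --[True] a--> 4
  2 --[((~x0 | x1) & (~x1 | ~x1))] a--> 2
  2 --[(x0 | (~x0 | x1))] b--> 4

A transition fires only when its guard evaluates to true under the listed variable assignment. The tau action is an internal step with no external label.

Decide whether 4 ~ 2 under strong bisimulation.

Answer: NOT BISIMILAR

Trace:
Refine partition for ~:
  π0 = {{0,1,2,3,4,5,6}}
  π1 = {{0,1,6},{2},{3},{4},{5}}
  π2 = {{0},{1},{2},{3},{4},{5},{6}}
stable after 3 split(s): 7 block(s)
class of 4: {4}; class of 2: {2}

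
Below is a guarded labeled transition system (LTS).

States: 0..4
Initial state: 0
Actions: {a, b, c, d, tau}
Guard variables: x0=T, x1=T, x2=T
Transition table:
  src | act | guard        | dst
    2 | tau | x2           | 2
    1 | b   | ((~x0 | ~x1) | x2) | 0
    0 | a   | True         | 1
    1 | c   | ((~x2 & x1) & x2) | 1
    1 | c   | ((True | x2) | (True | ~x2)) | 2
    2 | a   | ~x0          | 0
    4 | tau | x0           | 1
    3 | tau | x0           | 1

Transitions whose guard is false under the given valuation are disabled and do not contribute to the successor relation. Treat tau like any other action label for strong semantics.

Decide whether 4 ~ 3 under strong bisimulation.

Compute ~ classes (split until stable):
  π0 = {{0,1,2,3,4}}
  π1 = {{0},{1},{2,3,4}}
  π2 = {{0},{1},{2},{3,4}}
4 equivalence class(es) (converged in 3)
class of 4: {3,4}; class of 3: {3,4}

Answer: BISIMILAR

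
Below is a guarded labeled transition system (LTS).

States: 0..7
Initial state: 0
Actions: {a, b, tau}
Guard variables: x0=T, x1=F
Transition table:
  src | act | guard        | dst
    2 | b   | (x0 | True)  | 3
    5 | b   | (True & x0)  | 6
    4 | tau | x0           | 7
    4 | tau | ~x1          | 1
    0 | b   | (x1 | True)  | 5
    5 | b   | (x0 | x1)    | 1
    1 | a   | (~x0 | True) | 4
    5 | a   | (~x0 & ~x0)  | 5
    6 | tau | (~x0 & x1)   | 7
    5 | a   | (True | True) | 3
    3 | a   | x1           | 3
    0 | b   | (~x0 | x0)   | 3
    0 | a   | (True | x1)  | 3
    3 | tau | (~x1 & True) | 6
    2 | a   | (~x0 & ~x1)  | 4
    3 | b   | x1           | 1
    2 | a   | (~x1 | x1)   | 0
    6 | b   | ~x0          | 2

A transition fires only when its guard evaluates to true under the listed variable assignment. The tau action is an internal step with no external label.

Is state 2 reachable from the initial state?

Answer: UNREACHABLE

Working:
12 transition(s) survive guard evaluation.
Layer 0: {0}
Layer 1: {3,5}  cumulative {0,3,5}
Layer 2: {1,6}  cumulative {0,1,3,5,6}
Layer 3: {4}  cumulative {0,1,3,4,5,6}
Layer 4: {7}  cumulative {0,1,3,4,5,6,7}
Reach set: {0,1,3,4,5,6,7}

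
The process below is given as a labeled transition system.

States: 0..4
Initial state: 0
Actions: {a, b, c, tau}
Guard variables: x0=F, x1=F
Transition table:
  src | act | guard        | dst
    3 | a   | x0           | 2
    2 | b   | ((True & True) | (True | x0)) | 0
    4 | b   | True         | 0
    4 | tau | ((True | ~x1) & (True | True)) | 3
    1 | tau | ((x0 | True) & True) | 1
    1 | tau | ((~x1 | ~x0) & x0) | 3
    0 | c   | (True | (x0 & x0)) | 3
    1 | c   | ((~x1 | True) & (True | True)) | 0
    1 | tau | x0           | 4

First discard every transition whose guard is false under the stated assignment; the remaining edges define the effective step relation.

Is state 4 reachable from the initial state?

Answer: UNREACHABLE

Working:
After dropping false guards: 6 live edges.
depth 0: {0}
depth 1: {3}  total {0,3}
Reach set: {0,3}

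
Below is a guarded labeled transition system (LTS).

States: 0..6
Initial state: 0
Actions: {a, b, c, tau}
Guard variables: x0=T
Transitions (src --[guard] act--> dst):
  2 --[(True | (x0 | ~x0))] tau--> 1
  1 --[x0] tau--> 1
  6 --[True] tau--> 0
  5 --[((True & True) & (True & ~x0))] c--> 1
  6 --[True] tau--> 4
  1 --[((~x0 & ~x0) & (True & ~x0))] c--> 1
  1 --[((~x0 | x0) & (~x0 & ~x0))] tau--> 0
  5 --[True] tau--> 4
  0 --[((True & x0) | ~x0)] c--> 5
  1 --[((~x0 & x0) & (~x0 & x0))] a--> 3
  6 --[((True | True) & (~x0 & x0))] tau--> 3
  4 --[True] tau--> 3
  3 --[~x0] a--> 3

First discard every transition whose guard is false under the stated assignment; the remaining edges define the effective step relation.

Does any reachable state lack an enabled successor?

Reachable = {0,3,4,5}
  0: c→5  [deg 1]
  3: ∅  [deadlock]
  4: tau→3  [deg 1]
  5: tau→4  [deg 1]
witness 3: c·tau·tau

Answer: DEADLOCK at state 3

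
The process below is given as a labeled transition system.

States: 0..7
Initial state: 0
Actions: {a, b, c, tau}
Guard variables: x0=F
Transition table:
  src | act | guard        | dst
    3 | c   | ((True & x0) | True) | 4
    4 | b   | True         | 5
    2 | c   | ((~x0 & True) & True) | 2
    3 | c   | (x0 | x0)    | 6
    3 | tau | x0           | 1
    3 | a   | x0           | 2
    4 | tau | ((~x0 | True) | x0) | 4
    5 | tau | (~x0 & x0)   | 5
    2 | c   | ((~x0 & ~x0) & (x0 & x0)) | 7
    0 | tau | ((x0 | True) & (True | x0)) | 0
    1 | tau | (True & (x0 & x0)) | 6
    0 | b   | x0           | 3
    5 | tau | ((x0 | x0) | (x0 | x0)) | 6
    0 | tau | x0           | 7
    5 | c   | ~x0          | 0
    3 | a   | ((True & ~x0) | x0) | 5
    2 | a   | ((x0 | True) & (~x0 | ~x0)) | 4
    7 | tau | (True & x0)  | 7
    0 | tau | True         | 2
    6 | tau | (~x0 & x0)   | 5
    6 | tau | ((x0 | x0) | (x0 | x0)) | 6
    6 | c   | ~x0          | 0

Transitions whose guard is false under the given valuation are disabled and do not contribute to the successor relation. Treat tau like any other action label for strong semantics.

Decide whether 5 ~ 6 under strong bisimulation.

Answer: BISIMILAR

Working:
Refine partition for ~:
  P[0] = {{0,1,2,3,4,5,6,7}}
  P[1] = {{0},{1,7},{2,3},{4},{5,6}}
  P[2] = {{0},{1,7},{2},{3},{4},{5,6}}
stable after 3 split(s): 6 block(s)
class of 5: {5,6}; class of 6: {5,6}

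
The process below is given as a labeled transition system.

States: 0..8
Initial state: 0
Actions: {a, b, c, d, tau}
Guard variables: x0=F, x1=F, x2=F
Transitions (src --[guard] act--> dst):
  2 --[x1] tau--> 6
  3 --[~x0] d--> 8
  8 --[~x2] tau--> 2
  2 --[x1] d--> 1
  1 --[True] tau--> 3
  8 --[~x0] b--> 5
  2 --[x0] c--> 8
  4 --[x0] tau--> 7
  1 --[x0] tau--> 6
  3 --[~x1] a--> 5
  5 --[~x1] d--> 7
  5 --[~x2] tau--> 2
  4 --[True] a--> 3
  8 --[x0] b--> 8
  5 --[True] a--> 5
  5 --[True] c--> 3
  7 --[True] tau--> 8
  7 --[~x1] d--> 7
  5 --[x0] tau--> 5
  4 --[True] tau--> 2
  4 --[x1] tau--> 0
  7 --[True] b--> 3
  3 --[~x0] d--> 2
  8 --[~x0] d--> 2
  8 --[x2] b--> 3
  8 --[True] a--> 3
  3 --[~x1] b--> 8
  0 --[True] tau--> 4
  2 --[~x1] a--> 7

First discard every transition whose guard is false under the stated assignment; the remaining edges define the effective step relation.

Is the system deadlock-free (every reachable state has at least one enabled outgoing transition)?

R = {0,2,3,4,5,7,8}
  0: tau→4  [1 out]
  2: a→7  [1 out]
  3: a→5  b→8  d→2  d→8  [4 out]
  4: a→3  tau→2  [2 out]
  5: a→5  c→3  d→7  tau→2  [4 out]
  7: b→3  d→7  tau→8  [3 out]
  8: a→3  b→5  d→2  tau→2  [4 out]

Answer: DEADLOCK-FREE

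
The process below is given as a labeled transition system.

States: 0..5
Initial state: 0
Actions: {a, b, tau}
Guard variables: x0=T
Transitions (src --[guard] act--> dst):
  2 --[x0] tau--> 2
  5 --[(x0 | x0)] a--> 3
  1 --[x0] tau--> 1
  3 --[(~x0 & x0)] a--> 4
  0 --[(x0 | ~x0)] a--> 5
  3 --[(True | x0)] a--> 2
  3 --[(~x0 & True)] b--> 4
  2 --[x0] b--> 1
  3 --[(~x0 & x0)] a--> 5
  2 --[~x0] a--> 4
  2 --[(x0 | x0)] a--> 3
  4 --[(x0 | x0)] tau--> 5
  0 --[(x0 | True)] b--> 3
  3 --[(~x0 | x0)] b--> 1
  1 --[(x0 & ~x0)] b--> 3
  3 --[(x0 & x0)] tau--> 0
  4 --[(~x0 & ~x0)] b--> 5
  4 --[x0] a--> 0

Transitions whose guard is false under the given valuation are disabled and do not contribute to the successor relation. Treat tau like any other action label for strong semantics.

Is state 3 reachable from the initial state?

Answer: REACHABLE

Analysis:
After dropping false guards: 12 live edges.
Layer 0: {0}
Layer 1: {3,5}  now seen {0,3,5}
Layer 2: {1,2}  now seen {0,1,2,3,5}
Reachable = {0,1,2,3,5}
witness 3: b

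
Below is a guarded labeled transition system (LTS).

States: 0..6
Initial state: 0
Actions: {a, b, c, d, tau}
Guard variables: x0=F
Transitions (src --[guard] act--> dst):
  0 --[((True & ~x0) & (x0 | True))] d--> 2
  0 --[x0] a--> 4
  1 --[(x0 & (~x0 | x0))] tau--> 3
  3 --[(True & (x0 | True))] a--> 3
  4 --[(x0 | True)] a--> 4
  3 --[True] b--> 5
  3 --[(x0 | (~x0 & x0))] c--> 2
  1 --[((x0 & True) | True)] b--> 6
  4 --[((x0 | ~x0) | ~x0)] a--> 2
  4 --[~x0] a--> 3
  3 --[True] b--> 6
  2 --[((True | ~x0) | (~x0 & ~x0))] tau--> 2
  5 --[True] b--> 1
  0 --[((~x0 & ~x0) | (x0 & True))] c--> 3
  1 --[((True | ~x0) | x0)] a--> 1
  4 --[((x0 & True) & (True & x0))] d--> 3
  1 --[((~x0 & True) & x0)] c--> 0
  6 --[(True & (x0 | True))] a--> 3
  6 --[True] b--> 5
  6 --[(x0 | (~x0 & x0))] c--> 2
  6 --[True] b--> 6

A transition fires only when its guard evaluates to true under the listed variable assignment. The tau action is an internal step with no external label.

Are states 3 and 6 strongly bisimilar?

Answer: BISIMILAR

Analysis:
Refine partition for ~:
  round 0: {{0,1,2,3,4,5,6}}
  round 1: {{0},{1,3,6},{2},{4},{5}}
  round 2: {{0},{1},{2},{3,6},{4},{5}}
6 equivalence class(es) (converged in 3)
[3]={3,6}  [6]={3,6}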